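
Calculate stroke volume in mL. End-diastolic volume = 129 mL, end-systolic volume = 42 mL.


SV = EDV - ESV
SV = 129 - 42
SV = 87 mL


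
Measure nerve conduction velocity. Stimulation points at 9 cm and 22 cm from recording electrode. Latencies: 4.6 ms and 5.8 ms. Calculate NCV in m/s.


Distance = (22 - 9) / 100 = 0.13 m
dt = (5.8 - 4.6) / 1000 = 0.0012 s
NCV = dist / dt = 108.3 m/s


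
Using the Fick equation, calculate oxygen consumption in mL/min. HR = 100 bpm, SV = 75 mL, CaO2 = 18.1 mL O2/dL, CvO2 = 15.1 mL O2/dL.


CO = HR*SV = 100*75/1000 = 7.5 L/min
a-v O2 diff = 18.1 - 15.1 = 3 mL/dL
VO2 = CO * (CaO2-CvO2) * 10 dL/L
VO2 = 7.5 * 3 * 10
VO2 = 225 mL/min


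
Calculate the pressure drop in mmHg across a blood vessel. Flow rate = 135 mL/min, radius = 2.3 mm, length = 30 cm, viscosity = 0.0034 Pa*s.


dP = 8*mu*L*Q / (pi*r^4)
Q = 135 mL/min = 2.25e-06 m^3/s
dP = 208.839 Pa = 208.839 / 133.322 mmHg = 1.566 mmHg


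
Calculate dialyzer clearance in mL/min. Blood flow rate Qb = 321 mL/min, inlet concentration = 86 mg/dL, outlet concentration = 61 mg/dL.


K = Qb * (Cb_in - Cb_out) / Cb_in
K = 321 * (86 - 61) / 86
K = 93.31 mL/min


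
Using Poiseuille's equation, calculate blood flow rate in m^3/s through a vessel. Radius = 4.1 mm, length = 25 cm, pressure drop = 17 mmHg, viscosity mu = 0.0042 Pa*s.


Q = pi*r^4*dP / (8*mu*L)
r = 0.0041 m, L = 0.25 m
dP = 17 mmHg = 2266.474 Pa
Q = 2.3953e-04 m^3/s


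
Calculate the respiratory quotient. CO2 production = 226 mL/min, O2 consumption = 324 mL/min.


RQ = VCO2 / VO2
RQ = 226 / 324
RQ = 0.6975


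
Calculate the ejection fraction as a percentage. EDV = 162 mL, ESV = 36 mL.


SV = EDV - ESV = 162 - 36 = 126 mL
EF = SV/EDV * 100 = 126/162 * 100
EF = 77.78%


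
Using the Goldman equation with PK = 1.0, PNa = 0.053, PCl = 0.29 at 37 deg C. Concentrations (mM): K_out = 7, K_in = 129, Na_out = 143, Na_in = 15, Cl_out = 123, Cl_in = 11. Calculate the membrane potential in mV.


Vm = (RT/F)*ln((PK*Ko + PNa*Nao + PCl*Cli)/(PK*Ki + PNa*Nai + PCl*Clo))
Numer = 17.769, Denom = 165.465
Vm = -59.63 mV


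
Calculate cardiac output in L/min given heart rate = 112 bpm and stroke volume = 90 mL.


CO = HR * SV
CO = 112 * 90 / 1000
CO = 10.08 L/min


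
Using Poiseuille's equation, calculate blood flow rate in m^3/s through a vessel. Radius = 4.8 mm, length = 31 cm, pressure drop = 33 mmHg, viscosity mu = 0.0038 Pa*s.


Q = pi*r^4*dP / (8*mu*L)
r = 0.0048 m, L = 0.31 m
dP = 33 mmHg = 4399.626 Pa
Q = 7.7857e-04 m^3/s


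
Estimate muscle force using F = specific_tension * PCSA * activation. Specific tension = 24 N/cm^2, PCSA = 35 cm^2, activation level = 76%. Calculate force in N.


F = sigma * PCSA * activation
F = 24 * 35 * 0.76
F = 638.4 N


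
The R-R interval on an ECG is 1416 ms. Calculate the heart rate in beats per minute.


HR = 60 / RR_interval(s)
RR = 1416 ms = 1.416 s
HR = 60 / 1.416 = 42.37 bpm


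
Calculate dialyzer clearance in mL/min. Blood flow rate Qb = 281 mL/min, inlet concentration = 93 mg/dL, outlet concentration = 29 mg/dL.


K = Qb * (Cb_in - Cb_out) / Cb_in
K = 281 * (93 - 29) / 93
K = 193.4 mL/min


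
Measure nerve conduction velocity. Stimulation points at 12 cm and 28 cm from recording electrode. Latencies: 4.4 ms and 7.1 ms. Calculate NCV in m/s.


Distance = (28 - 12) / 100 = 0.16 m
dt = (7.1 - 4.4) / 1000 = 0.0027 s
NCV = dist / dt = 59.26 m/s


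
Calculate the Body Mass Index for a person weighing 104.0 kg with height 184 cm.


BMI = weight / height^2
height = 184 cm = 1.84 m
BMI = 104.0 / 1.84^2
BMI = 30.72 kg/m^2


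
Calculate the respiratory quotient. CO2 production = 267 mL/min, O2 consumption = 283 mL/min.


RQ = VCO2 / VO2
RQ = 267 / 283
RQ = 0.9435


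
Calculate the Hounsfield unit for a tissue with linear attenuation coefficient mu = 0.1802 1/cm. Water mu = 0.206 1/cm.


HU = ((mu_tissue - mu_water) / mu_water) * 1000
HU = ((0.1802 - 0.206) / 0.206) * 1000
HU = -125.2


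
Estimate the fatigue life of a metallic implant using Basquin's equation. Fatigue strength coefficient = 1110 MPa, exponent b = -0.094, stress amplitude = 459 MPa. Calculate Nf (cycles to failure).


sigma_a = sigma_f' * (2Nf)^b
2Nf = (sigma_a/sigma_f')^(1/b)
2Nf = (459/1110)^(1/-0.094)
2Nf = 12019.786
Nf = 6010


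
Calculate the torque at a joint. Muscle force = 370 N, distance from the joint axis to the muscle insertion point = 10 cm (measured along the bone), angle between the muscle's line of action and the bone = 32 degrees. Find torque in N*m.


Torque = F * d * sin(theta)   (moment arm = d*sin(theta))
d = 10 cm = 0.1 m
Torque = 370 * 0.1 * sin(32)
Torque = 19.61 N*m


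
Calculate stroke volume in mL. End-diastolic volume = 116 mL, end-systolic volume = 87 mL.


SV = EDV - ESV
SV = 116 - 87
SV = 29 mL


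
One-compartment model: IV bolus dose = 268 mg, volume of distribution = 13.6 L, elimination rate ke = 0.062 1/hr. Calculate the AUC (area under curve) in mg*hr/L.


C0 = Dose/Vd = 268/13.6 = 19.7059 mg/L
AUC = C0/ke = 19.7059/0.062
AUC = 317.8 mg*hr/L


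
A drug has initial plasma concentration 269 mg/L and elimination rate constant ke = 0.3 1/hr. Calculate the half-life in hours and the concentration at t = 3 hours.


t_half = ln(2) / ke = 0.693147 / 0.3 = 2.31 hr
C(t) = C0 * exp(-ke*t) = 269 * exp(-0.3*3)
C(3) = 109.4 mg/L


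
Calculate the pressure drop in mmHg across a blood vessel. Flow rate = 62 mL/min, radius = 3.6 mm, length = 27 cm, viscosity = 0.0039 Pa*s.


dP = 8*mu*L*Q / (pi*r^4)
Q = 62 mL/min = 1.03333e-06 m^3/s
dP = 16.4967 Pa = 16.4967 / 133.322 mmHg = 0.1237 mmHg


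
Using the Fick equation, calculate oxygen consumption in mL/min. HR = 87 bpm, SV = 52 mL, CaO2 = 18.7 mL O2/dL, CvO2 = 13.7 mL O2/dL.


CO = HR*SV = 87*52/1000 = 4.524 L/min
a-v O2 diff = 18.7 - 13.7 = 5 mL/dL
VO2 = CO * (CaO2-CvO2) * 10 dL/L
VO2 = 4.524 * 5 * 10
VO2 = 226.2 mL/min


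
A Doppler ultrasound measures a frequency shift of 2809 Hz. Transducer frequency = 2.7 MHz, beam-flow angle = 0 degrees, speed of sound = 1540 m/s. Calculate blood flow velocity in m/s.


v = fd * c / (2 * f0 * cos(theta))
v = 2809 * 1540 / (2 * 2.7000e+06 * cos(0))
v = 0.8011 m/s


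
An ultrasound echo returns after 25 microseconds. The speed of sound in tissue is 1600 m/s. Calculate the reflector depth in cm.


depth = c * t / 2
t = 25 us = 2.5000e-05 s
depth = 1600 * 2.5000e-05 / 2
depth = 0.02 m = 2 cm


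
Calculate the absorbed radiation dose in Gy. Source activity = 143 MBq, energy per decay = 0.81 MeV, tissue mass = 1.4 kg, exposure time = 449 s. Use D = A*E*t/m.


A = 143 MBq = 1.4300e+08 Bq
E = 0.81 MeV = 1.29762e-13 J
D = A*E*t/m = 1.4300e+08*1.29762e-13*449/1.4
D = 0.005951 Gy


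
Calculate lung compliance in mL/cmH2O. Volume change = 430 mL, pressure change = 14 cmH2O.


C = dV / dP
C = 430 / 14
C = 30.71 mL/cmH2O


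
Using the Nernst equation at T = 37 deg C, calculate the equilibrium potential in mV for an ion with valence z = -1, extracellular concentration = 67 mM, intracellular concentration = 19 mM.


E = (RT/(zF)) * ln(C_out/C_in)
T = 37 + 273.15 = 310.15 K
E = (8.314 * 310.15 / (-1 * 96485)) * ln(67/19)
E = -33.68 mV


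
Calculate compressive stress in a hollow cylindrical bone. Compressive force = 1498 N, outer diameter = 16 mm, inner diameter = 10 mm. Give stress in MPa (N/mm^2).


A = pi*(r_o^2 - r_i^2)
r_o = 8 mm, r_i = 5 mm
A = 122.522 mm^2
sigma = F/A = 1498 / 122.522
sigma = 12.23 MPa


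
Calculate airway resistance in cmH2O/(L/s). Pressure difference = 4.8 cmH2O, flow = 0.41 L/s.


R = dP / flow
R = 4.8 / 0.41
R = 11.71 cmH2O/(L/s)


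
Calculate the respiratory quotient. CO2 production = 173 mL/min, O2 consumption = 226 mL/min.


RQ = VCO2 / VO2
RQ = 173 / 226
RQ = 0.7655


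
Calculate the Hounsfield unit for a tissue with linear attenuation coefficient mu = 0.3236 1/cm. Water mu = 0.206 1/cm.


HU = ((mu_tissue - mu_water) / mu_water) * 1000
HU = ((0.3236 - 0.206) / 0.206) * 1000
HU = 570.9


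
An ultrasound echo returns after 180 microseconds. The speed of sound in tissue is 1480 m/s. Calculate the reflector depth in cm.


depth = c * t / 2
t = 180 us = 1.8000e-04 s
depth = 1480 * 1.8000e-04 / 2
depth = 0.1332 m = 13.32 cm


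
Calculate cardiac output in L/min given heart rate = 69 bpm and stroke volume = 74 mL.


CO = HR * SV
CO = 69 * 74 / 1000
CO = 5.106 L/min


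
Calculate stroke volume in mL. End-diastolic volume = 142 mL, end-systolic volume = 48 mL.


SV = EDV - ESV
SV = 142 - 48
SV = 94 mL


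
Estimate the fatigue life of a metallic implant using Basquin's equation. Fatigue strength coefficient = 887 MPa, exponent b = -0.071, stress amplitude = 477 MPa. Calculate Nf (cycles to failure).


sigma_a = sigma_f' * (2Nf)^b
2Nf = (sigma_a/sigma_f')^(1/b)
2Nf = (477/887)^(1/-0.071)
2Nf = 6229.311
Nf = 3115


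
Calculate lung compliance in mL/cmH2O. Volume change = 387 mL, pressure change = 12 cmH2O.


C = dV / dP
C = 387 / 12
C = 32.25 mL/cmH2O


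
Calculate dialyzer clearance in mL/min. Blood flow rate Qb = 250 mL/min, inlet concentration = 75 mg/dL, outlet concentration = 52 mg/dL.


K = Qb * (Cb_in - Cb_out) / Cb_in
K = 250 * (75 - 52) / 75
K = 76.67 mL/min


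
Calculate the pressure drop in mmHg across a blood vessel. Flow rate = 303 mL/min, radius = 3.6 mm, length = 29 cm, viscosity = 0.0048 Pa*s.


dP = 8*mu*L*Q / (pi*r^4)
Q = 303 mL/min = 5.05e-06 m^3/s
dP = 106.576 Pa = 106.576 / 133.322 mmHg = 0.7994 mmHg


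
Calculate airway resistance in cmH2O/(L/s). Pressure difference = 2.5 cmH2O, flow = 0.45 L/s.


R = dP / flow
R = 2.5 / 0.45
R = 5.556 cmH2O/(L/s)


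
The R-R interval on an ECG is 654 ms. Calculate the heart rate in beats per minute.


HR = 60 / RR_interval(s)
RR = 654 ms = 0.654 s
HR = 60 / 0.654 = 91.74 bpm


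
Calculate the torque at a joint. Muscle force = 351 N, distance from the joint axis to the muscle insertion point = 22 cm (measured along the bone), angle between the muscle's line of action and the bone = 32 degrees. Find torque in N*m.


Torque = F * d * sin(theta)   (moment arm = d*sin(theta))
d = 22 cm = 0.22 m
Torque = 351 * 0.22 * sin(32)
Torque = 40.92 N*m


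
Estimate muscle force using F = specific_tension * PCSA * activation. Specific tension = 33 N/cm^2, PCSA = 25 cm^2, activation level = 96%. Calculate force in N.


F = sigma * PCSA * activation
F = 33 * 25 * 0.96
F = 792 N


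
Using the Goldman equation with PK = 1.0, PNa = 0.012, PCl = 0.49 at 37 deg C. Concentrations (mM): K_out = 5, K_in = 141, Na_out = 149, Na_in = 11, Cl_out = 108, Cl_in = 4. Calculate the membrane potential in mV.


Vm = (RT/F)*ln((PK*Ko + PNa*Nao + PCl*Cli)/(PK*Ki + PNa*Nai + PCl*Clo))
Numer = 8.748, Denom = 194.052
Vm = -82.83 mV


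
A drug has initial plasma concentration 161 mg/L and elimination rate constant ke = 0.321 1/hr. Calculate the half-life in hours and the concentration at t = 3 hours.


t_half = ln(2) / ke = 0.693147 / 0.321 = 2.159 hr
C(t) = C0 * exp(-ke*t) = 161 * exp(-0.321*3)
C(3) = 61.46 mg/L


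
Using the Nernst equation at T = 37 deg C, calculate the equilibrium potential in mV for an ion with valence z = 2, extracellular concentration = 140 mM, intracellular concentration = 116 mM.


E = (RT/(zF)) * ln(C_out/C_in)
T = 37 + 273.15 = 310.15 K
E = (8.314 * 310.15 / (2 * 96485)) * ln(140/116)
E = 2.513 mV


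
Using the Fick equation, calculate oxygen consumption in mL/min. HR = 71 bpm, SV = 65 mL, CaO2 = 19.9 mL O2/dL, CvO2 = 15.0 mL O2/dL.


CO = HR*SV = 71*65/1000 = 4.615 L/min
a-v O2 diff = 19.9 - 15.0 = 4.9 mL/dL
VO2 = CO * (CaO2-CvO2) * 10 dL/L
VO2 = 4.615 * 4.9 * 10
VO2 = 226.1 mL/min


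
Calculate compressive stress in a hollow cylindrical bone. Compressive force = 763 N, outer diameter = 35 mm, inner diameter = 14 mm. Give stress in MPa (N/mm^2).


A = pi*(r_o^2 - r_i^2)
r_o = 17.5 mm, r_i = 7 mm
A = 808.175 mm^2
sigma = F/A = 763 / 808.175
sigma = 0.9441 MPa


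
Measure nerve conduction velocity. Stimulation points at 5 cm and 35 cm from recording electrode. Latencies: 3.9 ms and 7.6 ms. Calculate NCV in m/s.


Distance = (35 - 5) / 100 = 0.3 m
dt = (7.6 - 3.9) / 1000 = 0.0037 s
NCV = dist / dt = 81.08 m/s


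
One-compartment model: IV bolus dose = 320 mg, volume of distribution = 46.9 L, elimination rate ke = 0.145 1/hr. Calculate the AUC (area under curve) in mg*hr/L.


C0 = Dose/Vd = 320/46.9 = 6.82303 mg/L
AUC = C0/ke = 6.82303/0.145
AUC = 47.06 mg*hr/L


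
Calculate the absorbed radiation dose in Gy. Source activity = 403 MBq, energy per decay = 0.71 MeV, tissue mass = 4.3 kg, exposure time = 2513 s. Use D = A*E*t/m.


A = 403 MBq = 4.0300e+08 Bq
E = 0.71 MeV = 1.13742e-13 J
D = A*E*t/m = 4.0300e+08*1.13742e-13*2513/4.3
D = 0.02679 Gy


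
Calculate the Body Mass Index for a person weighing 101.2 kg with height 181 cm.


BMI = weight / height^2
height = 181 cm = 1.81 m
BMI = 101.2 / 1.81^2
BMI = 30.89 kg/m^2


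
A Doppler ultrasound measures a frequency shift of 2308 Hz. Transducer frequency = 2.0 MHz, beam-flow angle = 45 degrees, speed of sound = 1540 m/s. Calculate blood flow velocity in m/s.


v = fd * c / (2 * f0 * cos(theta))
v = 2308 * 1540 / (2 * 2.0000e+06 * cos(45))
v = 1.257 m/s


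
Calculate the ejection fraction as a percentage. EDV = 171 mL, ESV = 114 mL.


SV = EDV - ESV = 171 - 114 = 57 mL
EF = SV/EDV * 100 = 57/171 * 100
EF = 33.33%


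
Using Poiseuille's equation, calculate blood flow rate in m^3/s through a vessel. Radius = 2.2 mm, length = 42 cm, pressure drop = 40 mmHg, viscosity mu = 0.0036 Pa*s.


Q = pi*r^4*dP / (8*mu*L)
r = 0.0022 m, L = 0.42 m
dP = 40 mmHg = 5332.88 Pa
Q = 3.2446e-05 m^3/s


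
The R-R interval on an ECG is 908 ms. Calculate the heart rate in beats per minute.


HR = 60 / RR_interval(s)
RR = 908 ms = 0.908 s
HR = 60 / 0.908 = 66.08 bpm


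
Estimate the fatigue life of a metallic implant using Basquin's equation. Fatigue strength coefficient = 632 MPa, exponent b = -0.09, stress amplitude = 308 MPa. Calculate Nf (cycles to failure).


sigma_a = sigma_f' * (2Nf)^b
2Nf = (sigma_a/sigma_f')^(1/b)
2Nf = (308/632)^(1/-0.09)
2Nf = 2941.1362
Nf = 1471


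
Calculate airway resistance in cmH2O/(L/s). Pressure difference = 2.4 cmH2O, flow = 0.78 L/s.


R = dP / flow
R = 2.4 / 0.78
R = 3.077 cmH2O/(L/s)


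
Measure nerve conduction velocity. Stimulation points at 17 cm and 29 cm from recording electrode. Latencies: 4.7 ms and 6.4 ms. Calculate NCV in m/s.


Distance = (29 - 17) / 100 = 0.12 m
dt = (6.4 - 4.7) / 1000 = 0.0017 s
NCV = dist / dt = 70.59 m/s


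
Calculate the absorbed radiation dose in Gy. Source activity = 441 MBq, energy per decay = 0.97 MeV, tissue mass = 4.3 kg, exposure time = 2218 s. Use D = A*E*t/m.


A = 441 MBq = 4.4100e+08 Bq
E = 0.97 MeV = 1.55394e-13 J
D = A*E*t/m = 4.4100e+08*1.55394e-13*2218/4.3
D = 0.03535 Gy


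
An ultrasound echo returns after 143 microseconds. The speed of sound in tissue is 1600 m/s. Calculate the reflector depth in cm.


depth = c * t / 2
t = 143 us = 1.4300e-04 s
depth = 1600 * 1.4300e-04 / 2
depth = 0.1144 m = 11.44 cm


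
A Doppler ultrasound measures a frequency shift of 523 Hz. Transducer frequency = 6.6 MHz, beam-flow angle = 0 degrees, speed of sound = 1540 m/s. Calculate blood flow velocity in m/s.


v = fd * c / (2 * f0 * cos(theta))
v = 523 * 1540 / (2 * 6.6000e+06 * cos(0))
v = 0.06102 m/s


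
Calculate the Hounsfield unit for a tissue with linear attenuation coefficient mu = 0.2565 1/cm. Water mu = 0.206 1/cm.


HU = ((mu_tissue - mu_water) / mu_water) * 1000
HU = ((0.2565 - 0.206) / 0.206) * 1000
HU = 245.1


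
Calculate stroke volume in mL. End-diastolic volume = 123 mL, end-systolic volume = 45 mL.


SV = EDV - ESV
SV = 123 - 45
SV = 78 mL


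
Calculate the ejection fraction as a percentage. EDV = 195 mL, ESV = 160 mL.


SV = EDV - ESV = 195 - 160 = 35 mL
EF = SV/EDV * 100 = 35/195 * 100
EF = 17.95%


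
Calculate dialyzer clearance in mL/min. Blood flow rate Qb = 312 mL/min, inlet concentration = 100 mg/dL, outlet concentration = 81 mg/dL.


K = Qb * (Cb_in - Cb_out) / Cb_in
K = 312 * (100 - 81) / 100
K = 59.28 mL/min


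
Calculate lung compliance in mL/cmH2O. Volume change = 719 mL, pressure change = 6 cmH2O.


C = dV / dP
C = 719 / 6
C = 119.8 mL/cmH2O


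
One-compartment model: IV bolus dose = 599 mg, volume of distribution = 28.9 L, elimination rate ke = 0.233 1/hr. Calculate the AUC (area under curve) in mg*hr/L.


C0 = Dose/Vd = 599/28.9 = 20.7266 mg/L
AUC = C0/ke = 20.7266/0.233
AUC = 88.96 mg*hr/L


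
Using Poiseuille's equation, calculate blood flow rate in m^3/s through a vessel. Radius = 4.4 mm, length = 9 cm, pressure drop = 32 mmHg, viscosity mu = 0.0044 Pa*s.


Q = pi*r^4*dP / (8*mu*L)
r = 0.0044 m, L = 0.09 m
dP = 32 mmHg = 4266.304 Pa
Q = 0.001586 m^3/s


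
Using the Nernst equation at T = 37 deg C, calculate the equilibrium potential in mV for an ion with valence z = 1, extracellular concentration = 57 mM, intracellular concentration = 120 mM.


E = (RT/(zF)) * ln(C_out/C_in)
T = 37 + 273.15 = 310.15 K
E = (8.314 * 310.15 / (1 * 96485)) * ln(57/120)
E = -19.9 mV


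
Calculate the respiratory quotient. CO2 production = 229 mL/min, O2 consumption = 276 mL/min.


RQ = VCO2 / VO2
RQ = 229 / 276
RQ = 0.8297


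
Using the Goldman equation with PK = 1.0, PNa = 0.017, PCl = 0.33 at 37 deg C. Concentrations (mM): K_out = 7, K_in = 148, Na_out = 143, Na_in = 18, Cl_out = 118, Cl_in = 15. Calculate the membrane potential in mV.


Vm = (RT/F)*ln((PK*Ko + PNa*Nao + PCl*Cli)/(PK*Ki + PNa*Nai + PCl*Clo))
Numer = 14.381, Denom = 187.246
Vm = -68.59 mV


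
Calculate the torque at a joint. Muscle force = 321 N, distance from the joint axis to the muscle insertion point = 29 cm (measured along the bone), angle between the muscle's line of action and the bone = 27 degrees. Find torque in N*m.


Torque = F * d * sin(theta)   (moment arm = d*sin(theta))
d = 29 cm = 0.29 m
Torque = 321 * 0.29 * sin(27)
Torque = 42.26 N*m


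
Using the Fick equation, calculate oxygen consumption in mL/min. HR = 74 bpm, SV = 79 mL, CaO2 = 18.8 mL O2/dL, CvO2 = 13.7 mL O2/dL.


CO = HR*SV = 74*79/1000 = 5.846 L/min
a-v O2 diff = 18.8 - 13.7 = 5.1 mL/dL
VO2 = CO * (CaO2-CvO2) * 10 dL/L
VO2 = 5.846 * 5.1 * 10
VO2 = 298.1 mL/min


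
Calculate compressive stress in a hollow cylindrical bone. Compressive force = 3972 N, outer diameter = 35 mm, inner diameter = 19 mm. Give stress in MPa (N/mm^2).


A = pi*(r_o^2 - r_i^2)
r_o = 17.5 mm, r_i = 9.5 mm
A = 678.584 mm^2
sigma = F/A = 3972 / 678.584
sigma = 5.853 MPa


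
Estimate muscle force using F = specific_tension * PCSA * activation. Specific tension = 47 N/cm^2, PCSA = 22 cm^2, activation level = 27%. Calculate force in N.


F = sigma * PCSA * activation
F = 47 * 22 * 0.27
F = 279.2 N


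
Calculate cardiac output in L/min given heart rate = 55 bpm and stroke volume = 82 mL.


CO = HR * SV
CO = 55 * 82 / 1000
CO = 4.51 L/min


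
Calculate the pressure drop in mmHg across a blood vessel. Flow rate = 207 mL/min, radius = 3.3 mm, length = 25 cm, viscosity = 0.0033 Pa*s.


dP = 8*mu*L*Q / (pi*r^4)
Q = 207 mL/min = 3.45e-06 m^3/s
dP = 61.1163 Pa = 61.1163 / 133.322 mmHg = 0.4584 mmHg


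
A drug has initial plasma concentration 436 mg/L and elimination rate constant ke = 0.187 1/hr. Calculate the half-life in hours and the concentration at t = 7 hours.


t_half = ln(2) / ke = 0.693147 / 0.187 = 3.707 hr
C(t) = C0 * exp(-ke*t) = 436 * exp(-0.187*7)
C(7) = 117.8 mg/L


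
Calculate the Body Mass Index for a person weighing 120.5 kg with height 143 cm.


BMI = weight / height^2
height = 143 cm = 1.43 m
BMI = 120.5 / 1.43^2
BMI = 58.93 kg/m^2


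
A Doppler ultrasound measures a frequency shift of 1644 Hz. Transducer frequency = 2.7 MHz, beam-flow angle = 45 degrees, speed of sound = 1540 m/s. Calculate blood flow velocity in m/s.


v = fd * c / (2 * f0 * cos(theta))
v = 1644 * 1540 / (2 * 2.7000e+06 * cos(45))
v = 0.663 m/s


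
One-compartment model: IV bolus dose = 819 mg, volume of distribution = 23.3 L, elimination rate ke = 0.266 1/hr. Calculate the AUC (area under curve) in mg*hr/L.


C0 = Dose/Vd = 819/23.3 = 35.1502 mg/L
AUC = C0/ke = 35.1502/0.266
AUC = 132.1 mg*hr/L


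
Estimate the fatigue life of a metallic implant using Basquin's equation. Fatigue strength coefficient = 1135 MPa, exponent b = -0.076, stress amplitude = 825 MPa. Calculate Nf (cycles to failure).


sigma_a = sigma_f' * (2Nf)^b
2Nf = (sigma_a/sigma_f')^(1/b)
2Nf = (825/1135)^(1/-0.076)
2Nf = 66.515048
Nf = 33.26


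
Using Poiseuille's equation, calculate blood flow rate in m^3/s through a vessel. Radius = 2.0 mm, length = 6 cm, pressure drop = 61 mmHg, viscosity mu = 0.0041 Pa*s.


Q = pi*r^4*dP / (8*mu*L)
r = 0.002 m, L = 0.06 m
dP = 61 mmHg = 8132.642 Pa
Q = 2.0772e-04 m^3/s


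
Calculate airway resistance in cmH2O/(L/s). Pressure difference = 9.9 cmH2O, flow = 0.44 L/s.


R = dP / flow
R = 9.9 / 0.44
R = 22.5 cmH2O/(L/s)


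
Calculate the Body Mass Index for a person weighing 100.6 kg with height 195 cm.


BMI = weight / height^2
height = 195 cm = 1.95 m
BMI = 100.6 / 1.95^2
BMI = 26.46 kg/m^2


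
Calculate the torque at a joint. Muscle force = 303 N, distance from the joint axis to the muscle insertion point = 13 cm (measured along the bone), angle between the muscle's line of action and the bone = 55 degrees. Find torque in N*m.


Torque = F * d * sin(theta)   (moment arm = d*sin(theta))
d = 13 cm = 0.13 m
Torque = 303 * 0.13 * sin(55)
Torque = 32.27 N*m


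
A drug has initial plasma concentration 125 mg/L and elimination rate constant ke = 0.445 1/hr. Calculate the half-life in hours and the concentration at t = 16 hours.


t_half = ln(2) / ke = 0.693147 / 0.445 = 1.558 hr
C(t) = C0 * exp(-ke*t) = 125 * exp(-0.445*16)
C(16) = 0.1011 mg/L


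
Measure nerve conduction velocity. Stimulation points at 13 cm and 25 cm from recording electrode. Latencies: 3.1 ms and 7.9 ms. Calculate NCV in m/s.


Distance = (25 - 13) / 100 = 0.12 m
dt = (7.9 - 3.1) / 1000 = 0.0048 s
NCV = dist / dt = 25 m/s


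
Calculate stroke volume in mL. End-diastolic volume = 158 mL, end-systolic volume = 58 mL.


SV = EDV - ESV
SV = 158 - 58
SV = 100 mL


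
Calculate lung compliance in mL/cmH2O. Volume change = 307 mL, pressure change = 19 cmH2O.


C = dV / dP
C = 307 / 19
C = 16.16 mL/cmH2O


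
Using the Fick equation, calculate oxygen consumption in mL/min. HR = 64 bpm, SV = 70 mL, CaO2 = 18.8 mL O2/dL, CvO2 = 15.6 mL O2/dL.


CO = HR*SV = 64*70/1000 = 4.48 L/min
a-v O2 diff = 18.8 - 15.6 = 3.2 mL/dL
VO2 = CO * (CaO2-CvO2) * 10 dL/L
VO2 = 4.48 * 3.2 * 10
VO2 = 143.4 mL/min


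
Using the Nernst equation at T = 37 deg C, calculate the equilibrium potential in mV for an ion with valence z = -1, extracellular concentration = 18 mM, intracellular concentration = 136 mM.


E = (RT/(zF)) * ln(C_out/C_in)
T = 37 + 273.15 = 310.15 K
E = (8.314 * 310.15 / (-1 * 96485)) * ln(18/136)
E = 54.05 mV


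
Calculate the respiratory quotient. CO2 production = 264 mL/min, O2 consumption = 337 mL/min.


RQ = VCO2 / VO2
RQ = 264 / 337
RQ = 0.7834


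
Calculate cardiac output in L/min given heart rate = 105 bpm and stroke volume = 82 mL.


CO = HR * SV
CO = 105 * 82 / 1000
CO = 8.61 L/min


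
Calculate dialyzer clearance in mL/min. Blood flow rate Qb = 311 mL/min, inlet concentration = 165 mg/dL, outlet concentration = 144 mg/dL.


K = Qb * (Cb_in - Cb_out) / Cb_in
K = 311 * (165 - 144) / 165
K = 39.58 mL/min


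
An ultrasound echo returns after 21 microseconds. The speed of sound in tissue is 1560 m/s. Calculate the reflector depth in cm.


depth = c * t / 2
t = 21 us = 2.1000e-05 s
depth = 1560 * 2.1000e-05 / 2
depth = 0.01638 m = 1.638 cm


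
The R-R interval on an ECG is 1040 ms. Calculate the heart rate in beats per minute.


HR = 60 / RR_interval(s)
RR = 1040 ms = 1.04 s
HR = 60 / 1.04 = 57.69 bpm


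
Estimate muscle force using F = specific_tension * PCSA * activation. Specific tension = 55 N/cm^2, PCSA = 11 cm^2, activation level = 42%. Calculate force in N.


F = sigma * PCSA * activation
F = 55 * 11 * 0.42
F = 254.1 N


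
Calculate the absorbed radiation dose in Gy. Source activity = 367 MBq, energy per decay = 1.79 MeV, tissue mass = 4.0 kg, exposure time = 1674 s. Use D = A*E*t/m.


A = 367 MBq = 3.6700e+08 Bq
E = 1.79 MeV = 2.86758e-13 J
D = A*E*t/m = 3.6700e+08*2.86758e-13*1674/4.0
D = 0.04404 Gy


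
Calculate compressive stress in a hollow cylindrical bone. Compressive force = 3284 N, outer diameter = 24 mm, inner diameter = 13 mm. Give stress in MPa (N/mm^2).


A = pi*(r_o^2 - r_i^2)
r_o = 12 mm, r_i = 6.5 mm
A = 319.657 mm^2
sigma = F/A = 3284 / 319.657
sigma = 10.27 MPa


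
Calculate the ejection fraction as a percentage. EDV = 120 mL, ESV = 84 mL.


SV = EDV - ESV = 120 - 84 = 36 mL
EF = SV/EDV * 100 = 36/120 * 100
EF = 30%


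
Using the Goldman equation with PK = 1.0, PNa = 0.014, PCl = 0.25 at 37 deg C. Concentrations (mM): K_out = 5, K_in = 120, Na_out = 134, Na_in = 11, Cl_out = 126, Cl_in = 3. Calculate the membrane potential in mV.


Vm = (RT/F)*ln((PK*Ko + PNa*Nao + PCl*Cli)/(PK*Ki + PNa*Nai + PCl*Clo))
Numer = 7.626, Denom = 151.654
Vm = -79.91 mV


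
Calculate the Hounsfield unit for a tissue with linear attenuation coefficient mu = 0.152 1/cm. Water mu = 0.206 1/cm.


HU = ((mu_tissue - mu_water) / mu_water) * 1000
HU = ((0.152 - 0.206) / 0.206) * 1000
HU = -262.1


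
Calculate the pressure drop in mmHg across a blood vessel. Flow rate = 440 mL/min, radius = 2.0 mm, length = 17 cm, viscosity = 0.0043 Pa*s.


dP = 8*mu*L*Q / (pi*r^4)
Q = 440 mL/min = 7.33333e-06 m^3/s
dP = 853.176 Pa = 853.176 / 133.322 mmHg = 6.399 mmHg


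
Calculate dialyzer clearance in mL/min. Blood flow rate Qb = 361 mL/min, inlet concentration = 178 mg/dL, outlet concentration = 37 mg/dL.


K = Qb * (Cb_in - Cb_out) / Cb_in
K = 361 * (178 - 37) / 178
K = 286 mL/min


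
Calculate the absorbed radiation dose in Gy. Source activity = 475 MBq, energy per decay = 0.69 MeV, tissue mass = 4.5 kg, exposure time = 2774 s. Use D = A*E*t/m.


A = 475 MBq = 4.7500e+08 Bq
E = 0.69 MeV = 1.10538e-13 J
D = A*E*t/m = 4.7500e+08*1.10538e-13*2774/4.5
D = 0.03237 Gy


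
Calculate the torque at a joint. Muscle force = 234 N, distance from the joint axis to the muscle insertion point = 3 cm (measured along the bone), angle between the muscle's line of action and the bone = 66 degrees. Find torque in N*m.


Torque = F * d * sin(theta)   (moment arm = d*sin(theta))
d = 3 cm = 0.03 m
Torque = 234 * 0.03 * sin(66)
Torque = 6.413 N*m


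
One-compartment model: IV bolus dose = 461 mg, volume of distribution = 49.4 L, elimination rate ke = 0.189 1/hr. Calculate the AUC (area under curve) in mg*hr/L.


C0 = Dose/Vd = 461/49.4 = 9.33198 mg/L
AUC = C0/ke = 9.33198/0.189
AUC = 49.38 mg*hr/L


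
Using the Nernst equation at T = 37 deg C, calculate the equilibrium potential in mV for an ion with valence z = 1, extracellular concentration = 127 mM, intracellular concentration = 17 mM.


E = (RT/(zF)) * ln(C_out/C_in)
T = 37 + 273.15 = 310.15 K
E = (8.314 * 310.15 / (1 * 96485)) * ln(127/17)
E = 53.74 mV


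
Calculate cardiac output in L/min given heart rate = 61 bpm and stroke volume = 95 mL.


CO = HR * SV
CO = 61 * 95 / 1000
CO = 5.795 L/min


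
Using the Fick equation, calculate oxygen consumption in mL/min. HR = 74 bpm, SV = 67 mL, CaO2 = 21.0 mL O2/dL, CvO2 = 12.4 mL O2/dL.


CO = HR*SV = 74*67/1000 = 4.958 L/min
a-v O2 diff = 21.0 - 12.4 = 8.6 mL/dL
VO2 = CO * (CaO2-CvO2) * 10 dL/L
VO2 = 4.958 * 8.6 * 10
VO2 = 426.4 mL/min


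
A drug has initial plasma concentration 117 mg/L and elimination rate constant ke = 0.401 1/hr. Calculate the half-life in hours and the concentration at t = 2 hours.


t_half = ln(2) / ke = 0.693147 / 0.401 = 1.729 hr
C(t) = C0 * exp(-ke*t) = 117 * exp(-0.401*2)
C(2) = 52.47 mg/L


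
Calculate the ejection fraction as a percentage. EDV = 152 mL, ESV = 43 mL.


SV = EDV - ESV = 152 - 43 = 109 mL
EF = SV/EDV * 100 = 109/152 * 100
EF = 71.71%


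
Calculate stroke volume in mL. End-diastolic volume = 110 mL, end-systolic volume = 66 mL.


SV = EDV - ESV
SV = 110 - 66
SV = 44 mL


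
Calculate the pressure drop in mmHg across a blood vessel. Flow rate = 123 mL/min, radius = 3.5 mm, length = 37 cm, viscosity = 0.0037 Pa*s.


dP = 8*mu*L*Q / (pi*r^4)
Q = 123 mL/min = 2.05e-06 m^3/s
dP = 47.6239 Pa = 47.6239 / 133.322 mmHg = 0.3572 mmHg


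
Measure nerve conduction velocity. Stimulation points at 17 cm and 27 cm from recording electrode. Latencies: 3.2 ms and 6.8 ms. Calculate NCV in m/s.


Distance = (27 - 17) / 100 = 0.1 m
dt = (6.8 - 3.2) / 1000 = 0.0036 s
NCV = dist / dt = 27.78 m/s


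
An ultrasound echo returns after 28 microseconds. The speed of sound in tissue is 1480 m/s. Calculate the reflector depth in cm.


depth = c * t / 2
t = 28 us = 2.8000e-05 s
depth = 1480 * 2.8000e-05 / 2
depth = 0.02072 m = 2.072 cm


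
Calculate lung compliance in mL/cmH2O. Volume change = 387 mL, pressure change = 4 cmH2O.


C = dV / dP
C = 387 / 4
C = 96.75 mL/cmH2O


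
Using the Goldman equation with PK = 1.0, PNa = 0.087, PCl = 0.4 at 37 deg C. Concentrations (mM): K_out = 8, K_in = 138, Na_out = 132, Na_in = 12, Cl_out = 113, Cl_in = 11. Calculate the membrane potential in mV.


Vm = (RT/F)*ln((PK*Ko + PNa*Nao + PCl*Cli)/(PK*Ki + PNa*Nai + PCl*Clo))
Numer = 23.884, Denom = 184.244
Vm = -54.6 mV


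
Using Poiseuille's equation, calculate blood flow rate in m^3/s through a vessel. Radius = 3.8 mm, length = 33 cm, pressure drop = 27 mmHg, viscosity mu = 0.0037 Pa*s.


Q = pi*r^4*dP / (8*mu*L)
r = 0.0038 m, L = 0.33 m
dP = 27 mmHg = 3599.694 Pa
Q = 2.4140e-04 m^3/s


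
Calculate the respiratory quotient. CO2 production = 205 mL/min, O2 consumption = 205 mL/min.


RQ = VCO2 / VO2
RQ = 205 / 205
RQ = 1


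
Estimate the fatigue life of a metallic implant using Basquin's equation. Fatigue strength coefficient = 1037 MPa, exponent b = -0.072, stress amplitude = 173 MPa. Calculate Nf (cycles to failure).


sigma_a = sigma_f' * (2Nf)^b
2Nf = (sigma_a/sigma_f')^(1/b)
2Nf = (173/1037)^(1/-0.072)
2Nf = 6.3363974e+10
Nf = 3.1682e+10


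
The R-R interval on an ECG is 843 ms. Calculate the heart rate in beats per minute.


HR = 60 / RR_interval(s)
RR = 843 ms = 0.843 s
HR = 60 / 0.843 = 71.17 bpm


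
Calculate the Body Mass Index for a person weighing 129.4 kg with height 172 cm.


BMI = weight / height^2
height = 172 cm = 1.72 m
BMI = 129.4 / 1.72^2
BMI = 43.74 kg/m^2


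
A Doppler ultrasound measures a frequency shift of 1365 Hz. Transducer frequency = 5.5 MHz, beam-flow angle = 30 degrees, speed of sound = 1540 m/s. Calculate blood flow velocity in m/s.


v = fd * c / (2 * f0 * cos(theta))
v = 1365 * 1540 / (2 * 5.5000e+06 * cos(30))
v = 0.2207 m/s


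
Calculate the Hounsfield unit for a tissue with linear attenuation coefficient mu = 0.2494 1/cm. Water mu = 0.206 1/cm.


HU = ((mu_tissue - mu_water) / mu_water) * 1000
HU = ((0.2494 - 0.206) / 0.206) * 1000
HU = 210.7


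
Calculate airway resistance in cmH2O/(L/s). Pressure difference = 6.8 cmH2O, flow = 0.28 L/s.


R = dP / flow
R = 6.8 / 0.28
R = 24.29 cmH2O/(L/s)


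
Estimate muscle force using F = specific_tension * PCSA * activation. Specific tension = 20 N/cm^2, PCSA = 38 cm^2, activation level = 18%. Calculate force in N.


F = sigma * PCSA * activation
F = 20 * 38 * 0.18
F = 136.8 N


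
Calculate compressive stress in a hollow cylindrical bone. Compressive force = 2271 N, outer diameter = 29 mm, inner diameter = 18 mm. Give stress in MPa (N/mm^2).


A = pi*(r_o^2 - r_i^2)
r_o = 14.5 mm, r_i = 9 mm
A = 406.051 mm^2
sigma = F/A = 2271 / 406.051
sigma = 5.593 MPa


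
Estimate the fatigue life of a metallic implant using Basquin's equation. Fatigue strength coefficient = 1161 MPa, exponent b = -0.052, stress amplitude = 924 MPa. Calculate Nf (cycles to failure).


sigma_a = sigma_f' * (2Nf)^b
2Nf = (sigma_a/sigma_f')^(1/b)
2Nf = (924/1161)^(1/-0.052)
2Nf = 80.710095
Nf = 40.36


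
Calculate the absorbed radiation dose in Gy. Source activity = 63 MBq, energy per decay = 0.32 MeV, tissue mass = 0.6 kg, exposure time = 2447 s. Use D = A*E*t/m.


A = 63 MBq = 6.3000e+07 Bq
E = 0.32 MeV = 5.1264e-14 J
D = A*E*t/m = 6.3000e+07*5.1264e-14*2447/0.6
D = 0.01317 Gy


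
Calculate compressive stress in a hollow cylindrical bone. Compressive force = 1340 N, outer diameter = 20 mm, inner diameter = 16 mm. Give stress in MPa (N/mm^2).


A = pi*(r_o^2 - r_i^2)
r_o = 10 mm, r_i = 8 mm
A = 113.097 mm^2
sigma = F/A = 1340 / 113.097
sigma = 11.85 MPa


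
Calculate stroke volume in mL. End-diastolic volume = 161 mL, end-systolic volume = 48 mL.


SV = EDV - ESV
SV = 161 - 48
SV = 113 mL


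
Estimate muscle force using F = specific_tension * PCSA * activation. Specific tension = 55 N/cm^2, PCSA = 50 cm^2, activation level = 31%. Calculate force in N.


F = sigma * PCSA * activation
F = 55 * 50 * 0.31
F = 852.5 N


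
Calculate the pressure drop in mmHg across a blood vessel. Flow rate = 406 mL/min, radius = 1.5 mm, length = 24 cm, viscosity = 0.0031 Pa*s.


dP = 8*mu*L*Q / (pi*r^4)
Q = 406 mL/min = 6.76667e-06 m^3/s
dP = 2532.35 Pa = 2532.35 / 133.322 mmHg = 18.99 mmHg


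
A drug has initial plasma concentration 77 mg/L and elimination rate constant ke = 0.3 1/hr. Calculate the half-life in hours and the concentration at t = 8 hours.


t_half = ln(2) / ke = 0.693147 / 0.3 = 2.31 hr
C(t) = C0 * exp(-ke*t) = 77 * exp(-0.3*8)
C(8) = 6.985 mg/L


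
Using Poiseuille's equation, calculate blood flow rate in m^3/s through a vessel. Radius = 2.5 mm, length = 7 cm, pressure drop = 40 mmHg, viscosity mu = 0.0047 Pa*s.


Q = pi*r^4*dP / (8*mu*L)
r = 0.0025 m, L = 0.07 m
dP = 40 mmHg = 5332.88 Pa
Q = 2.4865e-04 m^3/s


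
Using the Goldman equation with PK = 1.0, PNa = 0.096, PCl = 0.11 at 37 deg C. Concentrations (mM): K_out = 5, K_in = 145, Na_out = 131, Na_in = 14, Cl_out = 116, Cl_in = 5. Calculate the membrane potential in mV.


Vm = (RT/F)*ln((PK*Ko + PNa*Nao + PCl*Cli)/(PK*Ki + PNa*Nai + PCl*Clo))
Numer = 18.126, Denom = 159.104
Vm = -58.05 mV


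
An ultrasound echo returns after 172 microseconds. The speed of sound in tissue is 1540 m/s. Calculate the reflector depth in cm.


depth = c * t / 2
t = 172 us = 1.7200e-04 s
depth = 1540 * 1.7200e-04 / 2
depth = 0.13244 m = 13.244 cm


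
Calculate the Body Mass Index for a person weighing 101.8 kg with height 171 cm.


BMI = weight / height^2
height = 171 cm = 1.71 m
BMI = 101.8 / 1.71^2
BMI = 34.81 kg/m^2


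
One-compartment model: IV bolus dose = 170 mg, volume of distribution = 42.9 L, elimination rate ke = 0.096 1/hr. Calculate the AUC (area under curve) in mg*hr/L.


C0 = Dose/Vd = 170/42.9 = 3.9627 mg/L
AUC = C0/ke = 3.9627/0.096
AUC = 41.28 mg*hr/L


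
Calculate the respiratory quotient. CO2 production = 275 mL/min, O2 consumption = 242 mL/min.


RQ = VCO2 / VO2
RQ = 275 / 242
RQ = 1.136


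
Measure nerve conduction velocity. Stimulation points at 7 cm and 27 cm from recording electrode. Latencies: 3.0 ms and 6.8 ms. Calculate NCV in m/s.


Distance = (27 - 7) / 100 = 0.2 m
dt = (6.8 - 3.0) / 1000 = 0.0038 s
NCV = dist / dt = 52.63 m/s


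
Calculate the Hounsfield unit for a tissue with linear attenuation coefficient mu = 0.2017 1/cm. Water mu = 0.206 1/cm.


HU = ((mu_tissue - mu_water) / mu_water) * 1000
HU = ((0.2017 - 0.206) / 0.206) * 1000
HU = -20.87


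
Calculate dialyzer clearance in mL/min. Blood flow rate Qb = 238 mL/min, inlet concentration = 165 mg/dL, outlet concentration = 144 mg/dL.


K = Qb * (Cb_in - Cb_out) / Cb_in
K = 238 * (165 - 144) / 165
K = 30.29 mL/min


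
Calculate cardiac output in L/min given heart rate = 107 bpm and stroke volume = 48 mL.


CO = HR * SV
CO = 107 * 48 / 1000
CO = 5.136 L/min


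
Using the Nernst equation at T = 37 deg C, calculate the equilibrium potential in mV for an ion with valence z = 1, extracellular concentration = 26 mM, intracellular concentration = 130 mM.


E = (RT/(zF)) * ln(C_out/C_in)
T = 37 + 273.15 = 310.15 K
E = (8.314 * 310.15 / (1 * 96485)) * ln(26/130)
E = -43.01 mV


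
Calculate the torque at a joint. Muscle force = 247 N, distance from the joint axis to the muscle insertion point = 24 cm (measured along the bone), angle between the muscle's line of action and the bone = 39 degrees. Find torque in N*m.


Torque = F * d * sin(theta)   (moment arm = d*sin(theta))
d = 24 cm = 0.24 m
Torque = 247 * 0.24 * sin(39)
Torque = 37.31 N*m


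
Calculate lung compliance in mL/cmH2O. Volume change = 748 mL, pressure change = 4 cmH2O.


C = dV / dP
C = 748 / 4
C = 187 mL/cmH2O


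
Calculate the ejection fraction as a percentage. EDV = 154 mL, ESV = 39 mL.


SV = EDV - ESV = 154 - 39 = 115 mL
EF = SV/EDV * 100 = 115/154 * 100
EF = 74.68%


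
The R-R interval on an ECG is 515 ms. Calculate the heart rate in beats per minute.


HR = 60 / RR_interval(s)
RR = 515 ms = 0.515 s
HR = 60 / 0.515 = 116.5 bpm


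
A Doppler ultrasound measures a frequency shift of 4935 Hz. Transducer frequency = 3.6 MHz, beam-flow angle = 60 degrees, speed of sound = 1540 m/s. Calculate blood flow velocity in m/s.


v = fd * c / (2 * f0 * cos(theta))
v = 4935 * 1540 / (2 * 3.6000e+06 * cos(60))
v = 2.111 m/s


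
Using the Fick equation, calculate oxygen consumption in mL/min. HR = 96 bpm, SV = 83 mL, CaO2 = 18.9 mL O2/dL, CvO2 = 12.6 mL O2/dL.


CO = HR*SV = 96*83/1000 = 7.968 L/min
a-v O2 diff = 18.9 - 12.6 = 6.3 mL/dL
VO2 = CO * (CaO2-CvO2) * 10 dL/L
VO2 = 7.968 * 6.3 * 10
VO2 = 502 mL/min


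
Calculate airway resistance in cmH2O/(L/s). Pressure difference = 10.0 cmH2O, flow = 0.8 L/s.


R = dP / flow
R = 10.0 / 0.8
R = 12.5 cmH2O/(L/s)


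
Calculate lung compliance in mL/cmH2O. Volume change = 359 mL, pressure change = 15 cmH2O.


C = dV / dP
C = 359 / 15
C = 23.93 mL/cmH2O


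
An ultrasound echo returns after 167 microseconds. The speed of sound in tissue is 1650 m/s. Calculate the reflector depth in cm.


depth = c * t / 2
t = 167 us = 1.6700e-04 s
depth = 1650 * 1.6700e-04 / 2
depth = 0.137775 m = 13.7775 cm


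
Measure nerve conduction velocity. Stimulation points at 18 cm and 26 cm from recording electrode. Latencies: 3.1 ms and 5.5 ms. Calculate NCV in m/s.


Distance = (26 - 18) / 100 = 0.08 m
dt = (5.5 - 3.1) / 1000 = 0.0024 s
NCV = dist / dt = 33.33 m/s


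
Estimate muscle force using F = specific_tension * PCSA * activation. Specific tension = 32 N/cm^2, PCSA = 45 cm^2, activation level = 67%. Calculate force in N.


F = sigma * PCSA * activation
F = 32 * 45 * 0.67
F = 964.8 N


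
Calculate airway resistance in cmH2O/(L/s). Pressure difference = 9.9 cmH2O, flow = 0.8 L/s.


R = dP / flow
R = 9.9 / 0.8
R = 12.38 cmH2O/(L/s)


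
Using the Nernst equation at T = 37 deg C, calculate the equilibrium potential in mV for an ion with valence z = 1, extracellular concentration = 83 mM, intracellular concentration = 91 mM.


E = (RT/(zF)) * ln(C_out/C_in)
T = 37 + 273.15 = 310.15 K
E = (8.314 * 310.15 / (1 * 96485)) * ln(83/91)
E = -2.459 mV


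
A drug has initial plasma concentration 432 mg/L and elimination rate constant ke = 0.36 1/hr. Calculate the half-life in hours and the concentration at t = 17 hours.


t_half = ln(2) / ke = 0.693147 / 0.36 = 1.925 hr
C(t) = C0 * exp(-ke*t) = 432 * exp(-0.36*17)
C(17) = 0.9497 mg/L
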